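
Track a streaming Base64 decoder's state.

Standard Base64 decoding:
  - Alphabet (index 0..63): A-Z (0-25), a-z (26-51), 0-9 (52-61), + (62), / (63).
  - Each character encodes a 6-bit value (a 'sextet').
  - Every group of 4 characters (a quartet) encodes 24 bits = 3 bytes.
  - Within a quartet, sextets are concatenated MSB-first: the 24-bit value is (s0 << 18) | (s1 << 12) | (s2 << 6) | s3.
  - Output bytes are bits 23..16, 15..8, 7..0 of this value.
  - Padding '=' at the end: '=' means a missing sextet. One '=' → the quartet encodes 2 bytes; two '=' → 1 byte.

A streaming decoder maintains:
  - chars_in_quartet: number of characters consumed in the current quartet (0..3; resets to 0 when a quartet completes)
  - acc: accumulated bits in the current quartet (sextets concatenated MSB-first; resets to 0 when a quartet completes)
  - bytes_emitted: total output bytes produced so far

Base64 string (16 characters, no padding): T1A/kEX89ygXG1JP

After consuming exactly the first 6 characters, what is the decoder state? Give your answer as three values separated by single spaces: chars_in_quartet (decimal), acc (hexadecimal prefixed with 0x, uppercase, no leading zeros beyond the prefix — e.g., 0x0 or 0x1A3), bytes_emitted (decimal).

After char 0 ('T'=19): chars_in_quartet=1 acc=0x13 bytes_emitted=0
After char 1 ('1'=53): chars_in_quartet=2 acc=0x4F5 bytes_emitted=0
After char 2 ('A'=0): chars_in_quartet=3 acc=0x13D40 bytes_emitted=0
After char 3 ('/'=63): chars_in_quartet=4 acc=0x4F503F -> emit 4F 50 3F, reset; bytes_emitted=3
After char 4 ('k'=36): chars_in_quartet=1 acc=0x24 bytes_emitted=3
After char 5 ('E'=4): chars_in_quartet=2 acc=0x904 bytes_emitted=3

Answer: 2 0x904 3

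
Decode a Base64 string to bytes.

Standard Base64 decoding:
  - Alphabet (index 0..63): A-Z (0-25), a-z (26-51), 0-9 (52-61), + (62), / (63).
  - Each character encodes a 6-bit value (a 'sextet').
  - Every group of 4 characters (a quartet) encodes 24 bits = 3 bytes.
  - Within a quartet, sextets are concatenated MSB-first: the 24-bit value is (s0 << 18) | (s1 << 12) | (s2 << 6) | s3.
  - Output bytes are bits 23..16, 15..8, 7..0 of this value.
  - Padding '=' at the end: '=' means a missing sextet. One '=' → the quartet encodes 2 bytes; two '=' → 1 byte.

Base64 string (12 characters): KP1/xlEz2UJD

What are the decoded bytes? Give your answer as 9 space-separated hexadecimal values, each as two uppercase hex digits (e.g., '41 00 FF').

After char 0 ('K'=10): chars_in_quartet=1 acc=0xA bytes_emitted=0
After char 1 ('P'=15): chars_in_quartet=2 acc=0x28F bytes_emitted=0
After char 2 ('1'=53): chars_in_quartet=3 acc=0xA3F5 bytes_emitted=0
After char 3 ('/'=63): chars_in_quartet=4 acc=0x28FD7F -> emit 28 FD 7F, reset; bytes_emitted=3
After char 4 ('x'=49): chars_in_quartet=1 acc=0x31 bytes_emitted=3
After char 5 ('l'=37): chars_in_quartet=2 acc=0xC65 bytes_emitted=3
After char 6 ('E'=4): chars_in_quartet=3 acc=0x31944 bytes_emitted=3
After char 7 ('z'=51): chars_in_quartet=4 acc=0xC65133 -> emit C6 51 33, reset; bytes_emitted=6
After char 8 ('2'=54): chars_in_quartet=1 acc=0x36 bytes_emitted=6
After char 9 ('U'=20): chars_in_quartet=2 acc=0xD94 bytes_emitted=6
After char 10 ('J'=9): chars_in_quartet=3 acc=0x36509 bytes_emitted=6
After char 11 ('D'=3): chars_in_quartet=4 acc=0xD94243 -> emit D9 42 43, reset; bytes_emitted=9

Answer: 28 FD 7F C6 51 33 D9 42 43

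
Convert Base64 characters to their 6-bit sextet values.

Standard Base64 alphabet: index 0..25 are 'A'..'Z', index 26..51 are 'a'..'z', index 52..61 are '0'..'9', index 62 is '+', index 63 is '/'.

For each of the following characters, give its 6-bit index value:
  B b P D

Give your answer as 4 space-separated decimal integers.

Answer: 1 27 15 3

Derivation:
'B': A..Z range, ord('B') − ord('A') = 1
'b': a..z range, 26 + ord('b') − ord('a') = 27
'P': A..Z range, ord('P') − ord('A') = 15
'D': A..Z range, ord('D') − ord('A') = 3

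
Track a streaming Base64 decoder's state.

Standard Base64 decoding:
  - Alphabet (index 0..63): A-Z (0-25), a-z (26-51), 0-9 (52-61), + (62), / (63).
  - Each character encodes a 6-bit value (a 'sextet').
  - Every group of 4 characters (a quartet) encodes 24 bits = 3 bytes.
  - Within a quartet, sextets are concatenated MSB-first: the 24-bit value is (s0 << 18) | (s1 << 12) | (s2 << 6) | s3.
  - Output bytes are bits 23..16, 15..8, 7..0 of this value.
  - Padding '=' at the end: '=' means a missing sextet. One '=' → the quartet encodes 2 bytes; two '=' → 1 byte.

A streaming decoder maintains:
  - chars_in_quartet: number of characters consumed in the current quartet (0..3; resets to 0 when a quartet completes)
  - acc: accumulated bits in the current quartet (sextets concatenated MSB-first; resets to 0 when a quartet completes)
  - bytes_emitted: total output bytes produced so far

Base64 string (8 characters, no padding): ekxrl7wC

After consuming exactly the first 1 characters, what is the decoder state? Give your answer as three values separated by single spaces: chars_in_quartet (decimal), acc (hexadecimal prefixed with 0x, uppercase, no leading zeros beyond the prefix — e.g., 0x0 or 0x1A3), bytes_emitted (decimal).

Answer: 1 0x1E 0

Derivation:
After char 0 ('e'=30): chars_in_quartet=1 acc=0x1E bytes_emitted=0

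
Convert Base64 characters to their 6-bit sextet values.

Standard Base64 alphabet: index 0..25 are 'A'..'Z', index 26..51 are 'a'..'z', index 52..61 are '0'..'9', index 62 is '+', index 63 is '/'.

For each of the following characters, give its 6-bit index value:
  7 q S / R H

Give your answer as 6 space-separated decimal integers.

'7': 0..9 range, 52 + ord('7') − ord('0') = 59
'q': a..z range, 26 + ord('q') − ord('a') = 42
'S': A..Z range, ord('S') − ord('A') = 18
'/': index 63
'R': A..Z range, ord('R') − ord('A') = 17
'H': A..Z range, ord('H') − ord('A') = 7

Answer: 59 42 18 63 17 7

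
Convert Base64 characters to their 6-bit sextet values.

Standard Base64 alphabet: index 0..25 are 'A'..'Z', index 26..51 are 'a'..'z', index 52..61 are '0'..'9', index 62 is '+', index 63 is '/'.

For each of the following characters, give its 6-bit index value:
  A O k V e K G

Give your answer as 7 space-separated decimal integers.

'A': A..Z range, ord('A') − ord('A') = 0
'O': A..Z range, ord('O') − ord('A') = 14
'k': a..z range, 26 + ord('k') − ord('a') = 36
'V': A..Z range, ord('V') − ord('A') = 21
'e': a..z range, 26 + ord('e') − ord('a') = 30
'K': A..Z range, ord('K') − ord('A') = 10
'G': A..Z range, ord('G') − ord('A') = 6

Answer: 0 14 36 21 30 10 6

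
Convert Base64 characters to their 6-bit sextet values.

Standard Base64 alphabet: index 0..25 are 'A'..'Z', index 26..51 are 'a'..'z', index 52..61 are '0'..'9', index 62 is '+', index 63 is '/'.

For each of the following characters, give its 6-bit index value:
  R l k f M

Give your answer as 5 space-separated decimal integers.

Answer: 17 37 36 31 12

Derivation:
'R': A..Z range, ord('R') − ord('A') = 17
'l': a..z range, 26 + ord('l') − ord('a') = 37
'k': a..z range, 26 + ord('k') − ord('a') = 36
'f': a..z range, 26 + ord('f') − ord('a') = 31
'M': A..Z range, ord('M') − ord('A') = 12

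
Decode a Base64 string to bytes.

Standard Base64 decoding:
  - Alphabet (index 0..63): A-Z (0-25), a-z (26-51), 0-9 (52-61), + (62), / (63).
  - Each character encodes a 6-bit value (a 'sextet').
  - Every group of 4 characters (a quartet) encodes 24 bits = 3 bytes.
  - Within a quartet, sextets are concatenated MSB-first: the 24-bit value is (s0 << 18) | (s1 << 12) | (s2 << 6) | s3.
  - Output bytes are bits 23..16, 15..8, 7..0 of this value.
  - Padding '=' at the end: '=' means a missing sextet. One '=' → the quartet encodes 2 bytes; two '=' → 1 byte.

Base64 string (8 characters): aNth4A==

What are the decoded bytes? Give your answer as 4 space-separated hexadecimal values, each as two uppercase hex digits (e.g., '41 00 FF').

Answer: 68 DB 61 E0

Derivation:
After char 0 ('a'=26): chars_in_quartet=1 acc=0x1A bytes_emitted=0
After char 1 ('N'=13): chars_in_quartet=2 acc=0x68D bytes_emitted=0
After char 2 ('t'=45): chars_in_quartet=3 acc=0x1A36D bytes_emitted=0
After char 3 ('h'=33): chars_in_quartet=4 acc=0x68DB61 -> emit 68 DB 61, reset; bytes_emitted=3
After char 4 ('4'=56): chars_in_quartet=1 acc=0x38 bytes_emitted=3
After char 5 ('A'=0): chars_in_quartet=2 acc=0xE00 bytes_emitted=3
Padding '==': partial quartet acc=0xE00 -> emit E0; bytes_emitted=4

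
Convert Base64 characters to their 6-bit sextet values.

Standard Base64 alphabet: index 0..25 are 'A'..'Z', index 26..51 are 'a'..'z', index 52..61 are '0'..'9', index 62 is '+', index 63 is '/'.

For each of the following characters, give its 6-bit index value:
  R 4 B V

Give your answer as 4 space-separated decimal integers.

Answer: 17 56 1 21

Derivation:
'R': A..Z range, ord('R') − ord('A') = 17
'4': 0..9 range, 52 + ord('4') − ord('0') = 56
'B': A..Z range, ord('B') − ord('A') = 1
'V': A..Z range, ord('V') − ord('A') = 21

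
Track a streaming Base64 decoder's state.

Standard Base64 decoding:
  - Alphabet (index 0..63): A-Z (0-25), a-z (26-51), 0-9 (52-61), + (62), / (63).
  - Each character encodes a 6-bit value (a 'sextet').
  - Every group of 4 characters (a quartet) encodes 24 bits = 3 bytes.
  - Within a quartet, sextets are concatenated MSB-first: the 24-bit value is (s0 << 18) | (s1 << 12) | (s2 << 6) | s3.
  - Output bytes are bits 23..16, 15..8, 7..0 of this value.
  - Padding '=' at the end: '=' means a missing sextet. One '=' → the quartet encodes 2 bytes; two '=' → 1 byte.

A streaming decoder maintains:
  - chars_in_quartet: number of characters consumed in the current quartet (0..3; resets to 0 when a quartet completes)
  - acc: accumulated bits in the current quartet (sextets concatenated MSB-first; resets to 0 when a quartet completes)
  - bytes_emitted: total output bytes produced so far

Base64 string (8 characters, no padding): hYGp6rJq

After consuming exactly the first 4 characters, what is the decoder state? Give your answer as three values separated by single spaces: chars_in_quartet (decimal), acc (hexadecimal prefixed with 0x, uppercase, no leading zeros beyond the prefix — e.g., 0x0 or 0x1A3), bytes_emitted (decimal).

After char 0 ('h'=33): chars_in_quartet=1 acc=0x21 bytes_emitted=0
After char 1 ('Y'=24): chars_in_quartet=2 acc=0x858 bytes_emitted=0
After char 2 ('G'=6): chars_in_quartet=3 acc=0x21606 bytes_emitted=0
After char 3 ('p'=41): chars_in_quartet=4 acc=0x8581A9 -> emit 85 81 A9, reset; bytes_emitted=3

Answer: 0 0x0 3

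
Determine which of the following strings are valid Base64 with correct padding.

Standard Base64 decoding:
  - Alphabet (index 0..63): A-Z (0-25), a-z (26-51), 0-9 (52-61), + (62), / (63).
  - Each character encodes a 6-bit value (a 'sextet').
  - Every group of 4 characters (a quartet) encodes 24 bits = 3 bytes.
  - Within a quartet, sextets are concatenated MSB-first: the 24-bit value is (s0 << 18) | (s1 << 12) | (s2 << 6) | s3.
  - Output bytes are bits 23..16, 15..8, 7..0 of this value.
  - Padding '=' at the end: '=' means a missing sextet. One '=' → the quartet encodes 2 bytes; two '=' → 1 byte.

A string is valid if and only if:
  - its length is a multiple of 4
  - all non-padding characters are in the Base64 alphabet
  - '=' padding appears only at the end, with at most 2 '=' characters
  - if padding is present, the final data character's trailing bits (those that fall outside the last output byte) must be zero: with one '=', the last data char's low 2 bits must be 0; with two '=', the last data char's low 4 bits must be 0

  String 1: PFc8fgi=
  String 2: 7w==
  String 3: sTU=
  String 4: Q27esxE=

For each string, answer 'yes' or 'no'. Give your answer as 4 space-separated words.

String 1: 'PFc8fgi=' → invalid (bad trailing bits)
String 2: '7w==' → valid
String 3: 'sTU=' → valid
String 4: 'Q27esxE=' → valid

Answer: no yes yes yes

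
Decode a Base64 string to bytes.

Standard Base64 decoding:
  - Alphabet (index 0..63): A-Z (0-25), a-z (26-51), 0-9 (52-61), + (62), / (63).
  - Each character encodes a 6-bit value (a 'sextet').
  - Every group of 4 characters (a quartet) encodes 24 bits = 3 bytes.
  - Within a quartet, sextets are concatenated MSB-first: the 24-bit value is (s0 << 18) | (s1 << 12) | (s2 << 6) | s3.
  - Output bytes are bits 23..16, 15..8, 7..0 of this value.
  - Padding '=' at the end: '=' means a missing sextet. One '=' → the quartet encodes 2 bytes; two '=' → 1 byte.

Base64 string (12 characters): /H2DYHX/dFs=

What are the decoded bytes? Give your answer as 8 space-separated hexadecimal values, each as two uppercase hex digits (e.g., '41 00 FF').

After char 0 ('/'=63): chars_in_quartet=1 acc=0x3F bytes_emitted=0
After char 1 ('H'=7): chars_in_quartet=2 acc=0xFC7 bytes_emitted=0
After char 2 ('2'=54): chars_in_quartet=3 acc=0x3F1F6 bytes_emitted=0
After char 3 ('D'=3): chars_in_quartet=4 acc=0xFC7D83 -> emit FC 7D 83, reset; bytes_emitted=3
After char 4 ('Y'=24): chars_in_quartet=1 acc=0x18 bytes_emitted=3
After char 5 ('H'=7): chars_in_quartet=2 acc=0x607 bytes_emitted=3
After char 6 ('X'=23): chars_in_quartet=3 acc=0x181D7 bytes_emitted=3
After char 7 ('/'=63): chars_in_quartet=4 acc=0x6075FF -> emit 60 75 FF, reset; bytes_emitted=6
After char 8 ('d'=29): chars_in_quartet=1 acc=0x1D bytes_emitted=6
After char 9 ('F'=5): chars_in_quartet=2 acc=0x745 bytes_emitted=6
After char 10 ('s'=44): chars_in_quartet=3 acc=0x1D16C bytes_emitted=6
Padding '=': partial quartet acc=0x1D16C -> emit 74 5B; bytes_emitted=8

Answer: FC 7D 83 60 75 FF 74 5B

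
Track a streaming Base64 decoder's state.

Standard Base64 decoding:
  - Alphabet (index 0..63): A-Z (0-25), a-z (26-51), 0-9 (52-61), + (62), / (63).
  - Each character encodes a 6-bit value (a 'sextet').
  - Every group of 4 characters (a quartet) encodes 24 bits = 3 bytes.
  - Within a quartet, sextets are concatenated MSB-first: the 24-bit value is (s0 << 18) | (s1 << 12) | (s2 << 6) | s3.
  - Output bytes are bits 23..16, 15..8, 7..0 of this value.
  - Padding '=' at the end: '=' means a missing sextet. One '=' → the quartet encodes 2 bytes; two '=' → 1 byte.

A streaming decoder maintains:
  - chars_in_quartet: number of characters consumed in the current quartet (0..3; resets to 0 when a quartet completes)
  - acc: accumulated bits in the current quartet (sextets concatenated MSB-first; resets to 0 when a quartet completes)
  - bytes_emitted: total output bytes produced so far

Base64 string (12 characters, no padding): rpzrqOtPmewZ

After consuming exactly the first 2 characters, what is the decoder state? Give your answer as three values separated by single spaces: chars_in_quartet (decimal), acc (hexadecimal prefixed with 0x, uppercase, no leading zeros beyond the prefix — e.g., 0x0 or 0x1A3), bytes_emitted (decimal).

Answer: 2 0xAE9 0

Derivation:
After char 0 ('r'=43): chars_in_quartet=1 acc=0x2B bytes_emitted=0
After char 1 ('p'=41): chars_in_quartet=2 acc=0xAE9 bytes_emitted=0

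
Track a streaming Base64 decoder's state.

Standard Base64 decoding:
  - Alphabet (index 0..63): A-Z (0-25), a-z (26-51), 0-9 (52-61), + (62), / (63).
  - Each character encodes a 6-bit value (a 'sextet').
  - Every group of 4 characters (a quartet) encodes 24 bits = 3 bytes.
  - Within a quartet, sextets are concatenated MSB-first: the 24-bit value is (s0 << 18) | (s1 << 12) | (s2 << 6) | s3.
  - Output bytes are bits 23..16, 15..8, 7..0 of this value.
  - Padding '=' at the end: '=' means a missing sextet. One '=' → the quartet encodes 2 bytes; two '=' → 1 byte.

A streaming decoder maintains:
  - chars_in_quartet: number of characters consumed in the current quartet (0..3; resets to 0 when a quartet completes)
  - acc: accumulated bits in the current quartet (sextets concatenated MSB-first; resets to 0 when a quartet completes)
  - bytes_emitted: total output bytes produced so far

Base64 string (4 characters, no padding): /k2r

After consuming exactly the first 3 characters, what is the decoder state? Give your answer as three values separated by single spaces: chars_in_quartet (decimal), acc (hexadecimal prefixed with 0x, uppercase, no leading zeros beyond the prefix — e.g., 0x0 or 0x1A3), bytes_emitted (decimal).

After char 0 ('/'=63): chars_in_quartet=1 acc=0x3F bytes_emitted=0
After char 1 ('k'=36): chars_in_quartet=2 acc=0xFE4 bytes_emitted=0
After char 2 ('2'=54): chars_in_quartet=3 acc=0x3F936 bytes_emitted=0

Answer: 3 0x3F936 0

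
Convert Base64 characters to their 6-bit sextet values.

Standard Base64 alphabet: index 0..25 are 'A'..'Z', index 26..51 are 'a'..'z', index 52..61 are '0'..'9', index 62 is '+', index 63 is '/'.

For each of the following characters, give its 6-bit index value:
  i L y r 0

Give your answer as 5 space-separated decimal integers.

'i': a..z range, 26 + ord('i') − ord('a') = 34
'L': A..Z range, ord('L') − ord('A') = 11
'y': a..z range, 26 + ord('y') − ord('a') = 50
'r': a..z range, 26 + ord('r') − ord('a') = 43
'0': 0..9 range, 52 + ord('0') − ord('0') = 52

Answer: 34 11 50 43 52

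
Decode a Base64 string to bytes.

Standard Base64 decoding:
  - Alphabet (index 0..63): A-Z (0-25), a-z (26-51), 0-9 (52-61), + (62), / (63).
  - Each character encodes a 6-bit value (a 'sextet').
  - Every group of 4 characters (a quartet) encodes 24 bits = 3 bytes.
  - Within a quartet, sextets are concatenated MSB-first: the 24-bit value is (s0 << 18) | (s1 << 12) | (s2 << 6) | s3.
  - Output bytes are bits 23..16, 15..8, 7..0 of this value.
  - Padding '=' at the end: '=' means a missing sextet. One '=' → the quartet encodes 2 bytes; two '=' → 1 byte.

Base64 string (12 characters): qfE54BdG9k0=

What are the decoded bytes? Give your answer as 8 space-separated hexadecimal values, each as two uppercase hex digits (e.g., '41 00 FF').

Answer: A9 F1 39 E0 17 46 F6 4D

Derivation:
After char 0 ('q'=42): chars_in_quartet=1 acc=0x2A bytes_emitted=0
After char 1 ('f'=31): chars_in_quartet=2 acc=0xA9F bytes_emitted=0
After char 2 ('E'=4): chars_in_quartet=3 acc=0x2A7C4 bytes_emitted=0
After char 3 ('5'=57): chars_in_quartet=4 acc=0xA9F139 -> emit A9 F1 39, reset; bytes_emitted=3
After char 4 ('4'=56): chars_in_quartet=1 acc=0x38 bytes_emitted=3
After char 5 ('B'=1): chars_in_quartet=2 acc=0xE01 bytes_emitted=3
After char 6 ('d'=29): chars_in_quartet=3 acc=0x3805D bytes_emitted=3
After char 7 ('G'=6): chars_in_quartet=4 acc=0xE01746 -> emit E0 17 46, reset; bytes_emitted=6
After char 8 ('9'=61): chars_in_quartet=1 acc=0x3D bytes_emitted=6
After char 9 ('k'=36): chars_in_quartet=2 acc=0xF64 bytes_emitted=6
After char 10 ('0'=52): chars_in_quartet=3 acc=0x3D934 bytes_emitted=6
Padding '=': partial quartet acc=0x3D934 -> emit F6 4D; bytes_emitted=8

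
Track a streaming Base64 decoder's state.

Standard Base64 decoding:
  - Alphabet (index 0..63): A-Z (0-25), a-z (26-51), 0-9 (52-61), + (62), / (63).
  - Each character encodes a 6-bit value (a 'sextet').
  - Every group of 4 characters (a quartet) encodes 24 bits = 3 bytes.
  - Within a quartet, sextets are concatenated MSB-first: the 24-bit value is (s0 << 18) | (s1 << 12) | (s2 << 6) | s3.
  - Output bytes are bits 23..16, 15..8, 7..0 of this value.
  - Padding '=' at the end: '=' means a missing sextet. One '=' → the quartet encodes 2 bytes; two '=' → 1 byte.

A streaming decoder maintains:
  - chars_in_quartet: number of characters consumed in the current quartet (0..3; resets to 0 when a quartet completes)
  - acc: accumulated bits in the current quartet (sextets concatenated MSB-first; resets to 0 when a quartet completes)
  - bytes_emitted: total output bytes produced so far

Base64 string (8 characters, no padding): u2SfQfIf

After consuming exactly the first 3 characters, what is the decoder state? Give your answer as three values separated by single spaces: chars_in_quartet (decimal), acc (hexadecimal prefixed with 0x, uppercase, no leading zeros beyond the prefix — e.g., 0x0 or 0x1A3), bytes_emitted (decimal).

Answer: 3 0x2ED92 0

Derivation:
After char 0 ('u'=46): chars_in_quartet=1 acc=0x2E bytes_emitted=0
After char 1 ('2'=54): chars_in_quartet=2 acc=0xBB6 bytes_emitted=0
After char 2 ('S'=18): chars_in_quartet=3 acc=0x2ED92 bytes_emitted=0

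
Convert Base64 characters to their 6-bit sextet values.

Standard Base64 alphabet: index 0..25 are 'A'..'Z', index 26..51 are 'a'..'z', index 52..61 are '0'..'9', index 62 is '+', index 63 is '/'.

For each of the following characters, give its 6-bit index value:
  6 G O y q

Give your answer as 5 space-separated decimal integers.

Answer: 58 6 14 50 42

Derivation:
'6': 0..9 range, 52 + ord('6') − ord('0') = 58
'G': A..Z range, ord('G') − ord('A') = 6
'O': A..Z range, ord('O') − ord('A') = 14
'y': a..z range, 26 + ord('y') − ord('a') = 50
'q': a..z range, 26 + ord('q') − ord('a') = 42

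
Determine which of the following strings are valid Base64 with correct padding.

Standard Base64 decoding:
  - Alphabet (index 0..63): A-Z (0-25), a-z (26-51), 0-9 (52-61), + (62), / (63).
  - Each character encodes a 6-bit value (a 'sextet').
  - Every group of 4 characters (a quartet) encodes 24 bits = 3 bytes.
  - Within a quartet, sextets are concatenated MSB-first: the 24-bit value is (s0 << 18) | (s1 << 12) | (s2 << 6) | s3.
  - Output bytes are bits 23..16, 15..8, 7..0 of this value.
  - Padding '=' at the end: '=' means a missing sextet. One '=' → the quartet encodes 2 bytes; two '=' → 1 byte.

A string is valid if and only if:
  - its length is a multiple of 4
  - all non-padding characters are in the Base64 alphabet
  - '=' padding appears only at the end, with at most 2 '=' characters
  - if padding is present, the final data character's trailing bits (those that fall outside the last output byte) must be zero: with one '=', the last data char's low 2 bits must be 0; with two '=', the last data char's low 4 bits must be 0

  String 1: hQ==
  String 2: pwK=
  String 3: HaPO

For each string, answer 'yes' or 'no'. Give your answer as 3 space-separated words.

String 1: 'hQ==' → valid
String 2: 'pwK=' → invalid (bad trailing bits)
String 3: 'HaPO' → valid

Answer: yes no yes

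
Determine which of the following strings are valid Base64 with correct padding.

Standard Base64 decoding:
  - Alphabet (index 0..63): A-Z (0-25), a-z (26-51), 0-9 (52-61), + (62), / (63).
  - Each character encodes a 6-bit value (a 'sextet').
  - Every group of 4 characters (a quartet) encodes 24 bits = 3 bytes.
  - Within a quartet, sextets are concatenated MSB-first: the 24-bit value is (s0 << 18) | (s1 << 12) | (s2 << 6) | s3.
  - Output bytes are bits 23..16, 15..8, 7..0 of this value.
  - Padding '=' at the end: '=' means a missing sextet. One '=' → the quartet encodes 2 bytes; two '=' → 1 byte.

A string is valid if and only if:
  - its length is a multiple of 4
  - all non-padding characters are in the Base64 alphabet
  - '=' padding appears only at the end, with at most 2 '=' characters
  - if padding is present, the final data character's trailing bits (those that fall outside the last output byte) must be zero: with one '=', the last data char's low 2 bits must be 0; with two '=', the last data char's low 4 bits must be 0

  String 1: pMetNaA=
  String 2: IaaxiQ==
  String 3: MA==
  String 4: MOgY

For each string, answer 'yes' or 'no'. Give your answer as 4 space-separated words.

Answer: yes yes yes yes

Derivation:
String 1: 'pMetNaA=' → valid
String 2: 'IaaxiQ==' → valid
String 3: 'MA==' → valid
String 4: 'MOgY' → valid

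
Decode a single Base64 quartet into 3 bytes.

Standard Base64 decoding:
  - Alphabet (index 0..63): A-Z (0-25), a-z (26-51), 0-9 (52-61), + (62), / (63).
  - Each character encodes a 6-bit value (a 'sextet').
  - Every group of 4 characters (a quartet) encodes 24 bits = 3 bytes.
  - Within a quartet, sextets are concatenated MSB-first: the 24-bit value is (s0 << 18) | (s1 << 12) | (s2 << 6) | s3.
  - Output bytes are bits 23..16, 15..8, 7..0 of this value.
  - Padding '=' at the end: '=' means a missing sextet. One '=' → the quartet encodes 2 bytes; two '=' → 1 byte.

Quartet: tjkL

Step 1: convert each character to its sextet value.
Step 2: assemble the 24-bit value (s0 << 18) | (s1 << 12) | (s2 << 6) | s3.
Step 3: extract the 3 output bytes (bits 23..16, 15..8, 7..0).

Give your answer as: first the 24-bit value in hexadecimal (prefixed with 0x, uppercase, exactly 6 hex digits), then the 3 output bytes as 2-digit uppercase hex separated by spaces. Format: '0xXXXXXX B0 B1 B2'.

Answer: 0xB6390B B6 39 0B

Derivation:
Sextets: t=45, j=35, k=36, L=11
24-bit: (45<<18) | (35<<12) | (36<<6) | 11
      = 0xB40000 | 0x023000 | 0x000900 | 0x00000B
      = 0xB6390B
Bytes: (v>>16)&0xFF=B6, (v>>8)&0xFF=39, v&0xFF=0B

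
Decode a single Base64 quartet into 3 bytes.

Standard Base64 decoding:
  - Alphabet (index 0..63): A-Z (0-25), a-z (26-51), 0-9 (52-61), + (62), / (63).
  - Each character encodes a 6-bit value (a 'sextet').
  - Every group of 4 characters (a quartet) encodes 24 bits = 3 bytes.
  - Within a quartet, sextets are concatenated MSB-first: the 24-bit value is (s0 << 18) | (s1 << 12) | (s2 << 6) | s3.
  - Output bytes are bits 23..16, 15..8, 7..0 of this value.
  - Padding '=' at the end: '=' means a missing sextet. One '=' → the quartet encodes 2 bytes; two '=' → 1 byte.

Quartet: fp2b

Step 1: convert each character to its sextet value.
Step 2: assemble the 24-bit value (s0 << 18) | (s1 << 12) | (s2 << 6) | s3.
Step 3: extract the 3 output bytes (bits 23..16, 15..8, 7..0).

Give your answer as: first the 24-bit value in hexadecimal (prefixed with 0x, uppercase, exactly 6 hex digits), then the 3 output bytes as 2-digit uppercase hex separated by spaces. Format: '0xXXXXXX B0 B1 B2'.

Answer: 0x7E9D9B 7E 9D 9B

Derivation:
Sextets: f=31, p=41, 2=54, b=27
24-bit: (31<<18) | (41<<12) | (54<<6) | 27
      = 0x7C0000 | 0x029000 | 0x000D80 | 0x00001B
      = 0x7E9D9B
Bytes: (v>>16)&0xFF=7E, (v>>8)&0xFF=9D, v&0xFF=9B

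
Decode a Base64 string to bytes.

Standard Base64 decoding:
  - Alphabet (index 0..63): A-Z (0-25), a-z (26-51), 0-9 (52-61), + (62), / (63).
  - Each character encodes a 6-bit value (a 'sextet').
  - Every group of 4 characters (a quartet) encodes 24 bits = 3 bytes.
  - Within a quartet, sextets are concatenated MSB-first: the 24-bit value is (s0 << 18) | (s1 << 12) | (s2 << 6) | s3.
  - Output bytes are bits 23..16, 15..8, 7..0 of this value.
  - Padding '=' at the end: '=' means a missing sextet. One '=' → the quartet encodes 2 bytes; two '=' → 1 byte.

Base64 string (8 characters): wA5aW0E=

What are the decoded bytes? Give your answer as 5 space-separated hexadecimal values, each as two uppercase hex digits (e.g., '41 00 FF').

After char 0 ('w'=48): chars_in_quartet=1 acc=0x30 bytes_emitted=0
After char 1 ('A'=0): chars_in_quartet=2 acc=0xC00 bytes_emitted=0
After char 2 ('5'=57): chars_in_quartet=3 acc=0x30039 bytes_emitted=0
After char 3 ('a'=26): chars_in_quartet=4 acc=0xC00E5A -> emit C0 0E 5A, reset; bytes_emitted=3
After char 4 ('W'=22): chars_in_quartet=1 acc=0x16 bytes_emitted=3
After char 5 ('0'=52): chars_in_quartet=2 acc=0x5B4 bytes_emitted=3
After char 6 ('E'=4): chars_in_quartet=3 acc=0x16D04 bytes_emitted=3
Padding '=': partial quartet acc=0x16D04 -> emit 5B 41; bytes_emitted=5

Answer: C0 0E 5A 5B 41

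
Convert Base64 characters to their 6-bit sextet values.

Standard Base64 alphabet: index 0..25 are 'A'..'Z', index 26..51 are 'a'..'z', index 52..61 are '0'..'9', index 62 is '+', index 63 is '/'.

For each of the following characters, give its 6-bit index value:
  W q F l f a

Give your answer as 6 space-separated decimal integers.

Answer: 22 42 5 37 31 26

Derivation:
'W': A..Z range, ord('W') − ord('A') = 22
'q': a..z range, 26 + ord('q') − ord('a') = 42
'F': A..Z range, ord('F') − ord('A') = 5
'l': a..z range, 26 + ord('l') − ord('a') = 37
'f': a..z range, 26 + ord('f') − ord('a') = 31
'a': a..z range, 26 + ord('a') − ord('a') = 26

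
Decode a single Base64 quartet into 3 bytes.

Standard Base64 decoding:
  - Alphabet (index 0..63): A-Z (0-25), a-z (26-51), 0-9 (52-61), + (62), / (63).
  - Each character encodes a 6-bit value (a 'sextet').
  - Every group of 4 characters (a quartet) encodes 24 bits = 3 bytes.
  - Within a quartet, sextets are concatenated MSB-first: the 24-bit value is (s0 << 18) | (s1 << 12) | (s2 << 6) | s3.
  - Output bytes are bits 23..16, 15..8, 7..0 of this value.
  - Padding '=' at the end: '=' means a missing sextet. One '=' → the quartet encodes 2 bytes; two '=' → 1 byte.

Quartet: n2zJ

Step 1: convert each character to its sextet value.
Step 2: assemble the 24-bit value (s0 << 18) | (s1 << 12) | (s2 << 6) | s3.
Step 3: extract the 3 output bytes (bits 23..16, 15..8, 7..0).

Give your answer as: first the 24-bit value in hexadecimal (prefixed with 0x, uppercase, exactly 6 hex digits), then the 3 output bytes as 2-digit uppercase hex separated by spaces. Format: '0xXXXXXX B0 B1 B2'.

Answer: 0x9F6CC9 9F 6C C9

Derivation:
Sextets: n=39, 2=54, z=51, J=9
24-bit: (39<<18) | (54<<12) | (51<<6) | 9
      = 0x9C0000 | 0x036000 | 0x000CC0 | 0x000009
      = 0x9F6CC9
Bytes: (v>>16)&0xFF=9F, (v>>8)&0xFF=6C, v&0xFF=C9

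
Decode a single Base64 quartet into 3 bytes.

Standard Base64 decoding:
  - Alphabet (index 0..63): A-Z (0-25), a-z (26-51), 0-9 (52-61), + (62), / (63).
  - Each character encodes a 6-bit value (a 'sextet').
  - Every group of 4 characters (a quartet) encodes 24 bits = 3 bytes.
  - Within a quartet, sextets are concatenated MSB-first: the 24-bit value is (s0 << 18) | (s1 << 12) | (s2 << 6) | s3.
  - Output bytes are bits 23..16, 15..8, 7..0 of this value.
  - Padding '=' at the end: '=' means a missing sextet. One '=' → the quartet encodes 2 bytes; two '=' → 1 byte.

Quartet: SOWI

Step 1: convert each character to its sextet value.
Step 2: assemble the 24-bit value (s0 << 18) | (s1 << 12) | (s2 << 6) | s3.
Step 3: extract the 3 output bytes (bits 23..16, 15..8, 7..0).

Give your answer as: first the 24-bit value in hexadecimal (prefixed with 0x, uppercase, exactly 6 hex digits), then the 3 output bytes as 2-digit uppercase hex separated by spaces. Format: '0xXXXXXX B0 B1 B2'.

Sextets: S=18, O=14, W=22, I=8
24-bit: (18<<18) | (14<<12) | (22<<6) | 8
      = 0x480000 | 0x00E000 | 0x000580 | 0x000008
      = 0x48E588
Bytes: (v>>16)&0xFF=48, (v>>8)&0xFF=E5, v&0xFF=88

Answer: 0x48E588 48 E5 88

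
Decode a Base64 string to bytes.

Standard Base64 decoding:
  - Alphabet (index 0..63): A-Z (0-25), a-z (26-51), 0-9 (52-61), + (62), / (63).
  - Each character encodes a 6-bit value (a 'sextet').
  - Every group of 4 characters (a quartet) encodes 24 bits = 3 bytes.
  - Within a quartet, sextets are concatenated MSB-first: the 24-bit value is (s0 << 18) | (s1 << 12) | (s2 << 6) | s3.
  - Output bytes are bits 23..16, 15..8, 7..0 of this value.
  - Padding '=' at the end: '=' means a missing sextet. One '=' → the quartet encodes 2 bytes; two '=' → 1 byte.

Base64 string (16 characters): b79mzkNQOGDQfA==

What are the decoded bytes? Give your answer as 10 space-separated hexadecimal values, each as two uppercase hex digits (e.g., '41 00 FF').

After char 0 ('b'=27): chars_in_quartet=1 acc=0x1B bytes_emitted=0
After char 1 ('7'=59): chars_in_quartet=2 acc=0x6FB bytes_emitted=0
After char 2 ('9'=61): chars_in_quartet=3 acc=0x1BEFD bytes_emitted=0
After char 3 ('m'=38): chars_in_quartet=4 acc=0x6FBF66 -> emit 6F BF 66, reset; bytes_emitted=3
After char 4 ('z'=51): chars_in_quartet=1 acc=0x33 bytes_emitted=3
After char 5 ('k'=36): chars_in_quartet=2 acc=0xCE4 bytes_emitted=3
After char 6 ('N'=13): chars_in_quartet=3 acc=0x3390D bytes_emitted=3
After char 7 ('Q'=16): chars_in_quartet=4 acc=0xCE4350 -> emit CE 43 50, reset; bytes_emitted=6
After char 8 ('O'=14): chars_in_quartet=1 acc=0xE bytes_emitted=6
After char 9 ('G'=6): chars_in_quartet=2 acc=0x386 bytes_emitted=6
After char 10 ('D'=3): chars_in_quartet=3 acc=0xE183 bytes_emitted=6
After char 11 ('Q'=16): chars_in_quartet=4 acc=0x3860D0 -> emit 38 60 D0, reset; bytes_emitted=9
After char 12 ('f'=31): chars_in_quartet=1 acc=0x1F bytes_emitted=9
After char 13 ('A'=0): chars_in_quartet=2 acc=0x7C0 bytes_emitted=9
Padding '==': partial quartet acc=0x7C0 -> emit 7C; bytes_emitted=10

Answer: 6F BF 66 CE 43 50 38 60 D0 7C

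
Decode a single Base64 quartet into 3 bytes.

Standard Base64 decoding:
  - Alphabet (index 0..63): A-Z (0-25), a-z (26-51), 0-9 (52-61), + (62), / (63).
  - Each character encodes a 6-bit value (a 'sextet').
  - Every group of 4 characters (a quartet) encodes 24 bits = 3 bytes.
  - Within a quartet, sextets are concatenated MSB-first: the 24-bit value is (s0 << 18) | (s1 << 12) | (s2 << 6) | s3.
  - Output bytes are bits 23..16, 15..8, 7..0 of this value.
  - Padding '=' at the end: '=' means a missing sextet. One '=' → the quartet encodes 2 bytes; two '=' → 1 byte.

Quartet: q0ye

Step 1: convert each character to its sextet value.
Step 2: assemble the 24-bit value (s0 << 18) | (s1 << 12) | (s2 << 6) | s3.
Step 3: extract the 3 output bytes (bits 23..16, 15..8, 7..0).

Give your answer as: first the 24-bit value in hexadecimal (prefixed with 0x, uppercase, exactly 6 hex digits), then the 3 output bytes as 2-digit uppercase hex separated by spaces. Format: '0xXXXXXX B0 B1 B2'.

Sextets: q=42, 0=52, y=50, e=30
24-bit: (42<<18) | (52<<12) | (50<<6) | 30
      = 0xA80000 | 0x034000 | 0x000C80 | 0x00001E
      = 0xAB4C9E
Bytes: (v>>16)&0xFF=AB, (v>>8)&0xFF=4C, v&0xFF=9E

Answer: 0xAB4C9E AB 4C 9E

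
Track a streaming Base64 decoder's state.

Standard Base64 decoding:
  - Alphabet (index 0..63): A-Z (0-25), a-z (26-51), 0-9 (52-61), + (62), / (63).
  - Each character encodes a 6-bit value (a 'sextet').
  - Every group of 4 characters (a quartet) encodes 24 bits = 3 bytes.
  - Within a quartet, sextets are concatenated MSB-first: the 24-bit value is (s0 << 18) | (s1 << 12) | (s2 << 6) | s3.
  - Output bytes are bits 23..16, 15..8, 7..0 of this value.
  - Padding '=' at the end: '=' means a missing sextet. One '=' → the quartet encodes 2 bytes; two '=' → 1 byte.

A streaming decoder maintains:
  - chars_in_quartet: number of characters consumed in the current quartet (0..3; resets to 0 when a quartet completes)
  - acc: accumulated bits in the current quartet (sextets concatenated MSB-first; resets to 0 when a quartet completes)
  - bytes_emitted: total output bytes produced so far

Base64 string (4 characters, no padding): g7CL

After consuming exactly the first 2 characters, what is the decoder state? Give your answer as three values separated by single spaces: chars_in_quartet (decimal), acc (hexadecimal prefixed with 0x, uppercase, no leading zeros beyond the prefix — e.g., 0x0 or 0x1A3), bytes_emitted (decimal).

Answer: 2 0x83B 0

Derivation:
After char 0 ('g'=32): chars_in_quartet=1 acc=0x20 bytes_emitted=0
After char 1 ('7'=59): chars_in_quartet=2 acc=0x83B bytes_emitted=0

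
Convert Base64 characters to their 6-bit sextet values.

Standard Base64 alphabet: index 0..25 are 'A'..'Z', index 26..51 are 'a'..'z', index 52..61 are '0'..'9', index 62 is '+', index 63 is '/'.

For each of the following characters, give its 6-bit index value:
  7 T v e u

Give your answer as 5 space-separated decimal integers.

'7': 0..9 range, 52 + ord('7') − ord('0') = 59
'T': A..Z range, ord('T') − ord('A') = 19
'v': a..z range, 26 + ord('v') − ord('a') = 47
'e': a..z range, 26 + ord('e') − ord('a') = 30
'u': a..z range, 26 + ord('u') − ord('a') = 46

Answer: 59 19 47 30 46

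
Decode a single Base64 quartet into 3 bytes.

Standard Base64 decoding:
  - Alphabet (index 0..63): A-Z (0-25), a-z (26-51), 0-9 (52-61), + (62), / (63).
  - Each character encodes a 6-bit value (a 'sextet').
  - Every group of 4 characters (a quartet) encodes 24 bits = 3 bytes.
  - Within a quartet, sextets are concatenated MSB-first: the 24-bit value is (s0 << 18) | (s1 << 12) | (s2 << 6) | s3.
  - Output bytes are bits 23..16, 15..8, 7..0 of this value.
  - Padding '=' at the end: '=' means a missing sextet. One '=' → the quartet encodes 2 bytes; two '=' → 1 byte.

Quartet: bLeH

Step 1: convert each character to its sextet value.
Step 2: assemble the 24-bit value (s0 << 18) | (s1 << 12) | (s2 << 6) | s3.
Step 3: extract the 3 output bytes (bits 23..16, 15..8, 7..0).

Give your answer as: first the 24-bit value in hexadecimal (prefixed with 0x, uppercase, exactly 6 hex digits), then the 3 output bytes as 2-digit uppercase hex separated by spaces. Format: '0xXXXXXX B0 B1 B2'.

Answer: 0x6CB787 6C B7 87

Derivation:
Sextets: b=27, L=11, e=30, H=7
24-bit: (27<<18) | (11<<12) | (30<<6) | 7
      = 0x6C0000 | 0x00B000 | 0x000780 | 0x000007
      = 0x6CB787
Bytes: (v>>16)&0xFF=6C, (v>>8)&0xFF=B7, v&0xFF=87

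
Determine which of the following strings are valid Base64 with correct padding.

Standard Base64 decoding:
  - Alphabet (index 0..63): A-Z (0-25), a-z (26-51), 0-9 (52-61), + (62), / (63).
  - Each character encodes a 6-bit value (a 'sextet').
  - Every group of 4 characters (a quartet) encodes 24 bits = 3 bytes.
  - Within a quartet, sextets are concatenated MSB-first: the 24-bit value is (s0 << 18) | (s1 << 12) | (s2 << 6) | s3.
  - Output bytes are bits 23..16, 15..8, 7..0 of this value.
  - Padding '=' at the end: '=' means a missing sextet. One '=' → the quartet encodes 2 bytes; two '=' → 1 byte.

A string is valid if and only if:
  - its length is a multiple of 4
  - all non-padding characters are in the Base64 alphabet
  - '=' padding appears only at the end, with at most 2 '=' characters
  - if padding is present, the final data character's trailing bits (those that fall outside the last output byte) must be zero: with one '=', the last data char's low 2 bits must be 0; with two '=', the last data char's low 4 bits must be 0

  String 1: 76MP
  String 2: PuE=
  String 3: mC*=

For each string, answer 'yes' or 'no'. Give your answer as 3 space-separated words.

String 1: '76MP' → valid
String 2: 'PuE=' → valid
String 3: 'mC*=' → invalid (bad char(s): ['*'])

Answer: yes yes no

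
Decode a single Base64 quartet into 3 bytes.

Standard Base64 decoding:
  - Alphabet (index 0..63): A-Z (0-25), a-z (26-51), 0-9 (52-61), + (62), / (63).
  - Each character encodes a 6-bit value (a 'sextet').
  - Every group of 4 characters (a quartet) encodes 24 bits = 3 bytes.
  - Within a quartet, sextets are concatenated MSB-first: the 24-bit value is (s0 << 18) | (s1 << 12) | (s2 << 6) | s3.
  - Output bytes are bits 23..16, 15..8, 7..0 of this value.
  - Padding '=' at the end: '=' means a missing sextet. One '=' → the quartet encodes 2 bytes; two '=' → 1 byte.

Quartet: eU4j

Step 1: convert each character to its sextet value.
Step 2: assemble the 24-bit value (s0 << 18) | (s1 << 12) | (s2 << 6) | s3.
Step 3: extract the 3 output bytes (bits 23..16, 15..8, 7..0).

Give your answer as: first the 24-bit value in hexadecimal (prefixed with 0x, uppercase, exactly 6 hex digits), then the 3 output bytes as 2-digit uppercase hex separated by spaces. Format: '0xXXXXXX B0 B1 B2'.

Answer: 0x794E23 79 4E 23

Derivation:
Sextets: e=30, U=20, 4=56, j=35
24-bit: (30<<18) | (20<<12) | (56<<6) | 35
      = 0x780000 | 0x014000 | 0x000E00 | 0x000023
      = 0x794E23
Bytes: (v>>16)&0xFF=79, (v>>8)&0xFF=4E, v&0xFF=23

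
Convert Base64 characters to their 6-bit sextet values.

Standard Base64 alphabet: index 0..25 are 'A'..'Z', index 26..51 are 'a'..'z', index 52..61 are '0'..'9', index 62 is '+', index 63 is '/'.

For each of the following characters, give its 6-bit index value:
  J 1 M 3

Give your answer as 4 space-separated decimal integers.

'J': A..Z range, ord('J') − ord('A') = 9
'1': 0..9 range, 52 + ord('1') − ord('0') = 53
'M': A..Z range, ord('M') − ord('A') = 12
'3': 0..9 range, 52 + ord('3') − ord('0') = 55

Answer: 9 53 12 55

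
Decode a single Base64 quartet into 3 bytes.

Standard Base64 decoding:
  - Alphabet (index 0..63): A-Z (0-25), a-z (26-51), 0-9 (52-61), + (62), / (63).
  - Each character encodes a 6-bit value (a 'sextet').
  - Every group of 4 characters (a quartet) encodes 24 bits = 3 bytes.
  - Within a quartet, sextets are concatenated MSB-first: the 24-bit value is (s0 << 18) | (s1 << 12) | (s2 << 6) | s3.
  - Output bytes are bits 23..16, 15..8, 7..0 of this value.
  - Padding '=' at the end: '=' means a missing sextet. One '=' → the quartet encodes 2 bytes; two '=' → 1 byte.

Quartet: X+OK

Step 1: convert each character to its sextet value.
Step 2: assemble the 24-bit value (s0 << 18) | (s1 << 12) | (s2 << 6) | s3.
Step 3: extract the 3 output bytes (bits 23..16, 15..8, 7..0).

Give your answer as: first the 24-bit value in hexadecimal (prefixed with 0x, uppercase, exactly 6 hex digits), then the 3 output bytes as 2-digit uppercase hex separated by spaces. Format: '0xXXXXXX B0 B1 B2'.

Sextets: X=23, +=62, O=14, K=10
24-bit: (23<<18) | (62<<12) | (14<<6) | 10
      = 0x5C0000 | 0x03E000 | 0x000380 | 0x00000A
      = 0x5FE38A
Bytes: (v>>16)&0xFF=5F, (v>>8)&0xFF=E3, v&0xFF=8A

Answer: 0x5FE38A 5F E3 8A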